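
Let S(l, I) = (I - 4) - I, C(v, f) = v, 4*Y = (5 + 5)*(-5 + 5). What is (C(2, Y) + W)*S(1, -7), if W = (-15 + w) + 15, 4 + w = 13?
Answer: -44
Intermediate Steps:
w = 9 (w = -4 + 13 = 9)
Y = 0 (Y = ((5 + 5)*(-5 + 5))/4 = (10*0)/4 = (¼)*0 = 0)
W = 9 (W = (-15 + 9) + 15 = -6 + 15 = 9)
S(l, I) = -4 (S(l, I) = (-4 + I) - I = -4)
(C(2, Y) + W)*S(1, -7) = (2 + 9)*(-4) = 11*(-4) = -44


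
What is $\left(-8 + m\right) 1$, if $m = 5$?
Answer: $-3$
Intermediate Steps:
$\left(-8 + m\right) 1 = \left(-8 + 5\right) 1 = \left(-3\right) 1 = -3$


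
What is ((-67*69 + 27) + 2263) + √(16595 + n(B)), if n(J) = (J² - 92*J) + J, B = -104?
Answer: -2333 + 25*√59 ≈ -2141.0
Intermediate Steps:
n(J) = J² - 91*J
((-67*69 + 27) + 2263) + √(16595 + n(B)) = ((-67*69 + 27) + 2263) + √(16595 - 104*(-91 - 104)) = ((-4623 + 27) + 2263) + √(16595 - 104*(-195)) = (-4596 + 2263) + √(16595 + 20280) = -2333 + √36875 = -2333 + 25*√59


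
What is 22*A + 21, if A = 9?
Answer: 219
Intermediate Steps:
22*A + 21 = 22*9 + 21 = 198 + 21 = 219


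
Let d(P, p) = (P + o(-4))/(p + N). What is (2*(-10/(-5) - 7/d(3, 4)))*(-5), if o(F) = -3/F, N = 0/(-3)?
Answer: 164/3 ≈ 54.667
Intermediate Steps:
N = 0 (N = 0*(-⅓) = 0)
d(P, p) = (¾ + P)/p (d(P, p) = (P - 3/(-4))/(p + 0) = (P - 3*(-¼))/p = (P + ¾)/p = (¾ + P)/p)
(2*(-10/(-5) - 7/d(3, 4)))*(-5) = (2*(-10/(-5) - 7*4/(¾ + 3)))*(-5) = (2*(-10*(-⅕) - 7/((¼)*(15/4))))*(-5) = (2*(2 - 7/15/16))*(-5) = (2*(2 - 7*16/15))*(-5) = (2*(2 - 112/15))*(-5) = (2*(-82/15))*(-5) = -164/15*(-5) = 164/3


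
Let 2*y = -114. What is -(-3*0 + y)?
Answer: 57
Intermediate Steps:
y = -57 (y = (½)*(-114) = -57)
-(-3*0 + y) = -(-3*0 - 57) = -(0 - 57) = -1*(-57) = 57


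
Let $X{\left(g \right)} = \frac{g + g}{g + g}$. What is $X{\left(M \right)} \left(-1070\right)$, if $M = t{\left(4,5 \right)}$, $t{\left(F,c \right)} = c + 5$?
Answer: $-1070$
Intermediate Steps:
$t{\left(F,c \right)} = 5 + c$
$M = 10$ ($M = 5 + 5 = 10$)
$X{\left(g \right)} = 1$ ($X{\left(g \right)} = \frac{2 g}{2 g} = 2 g \frac{1}{2 g} = 1$)
$X{\left(M \right)} \left(-1070\right) = 1 \left(-1070\right) = -1070$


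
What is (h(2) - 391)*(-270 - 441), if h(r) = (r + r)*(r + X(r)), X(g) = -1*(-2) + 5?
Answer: 252405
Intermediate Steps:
X(g) = 7 (X(g) = 2 + 5 = 7)
h(r) = 2*r*(7 + r) (h(r) = (r + r)*(r + 7) = (2*r)*(7 + r) = 2*r*(7 + r))
(h(2) - 391)*(-270 - 441) = (2*2*(7 + 2) - 391)*(-270 - 441) = (2*2*9 - 391)*(-711) = (36 - 391)*(-711) = -355*(-711) = 252405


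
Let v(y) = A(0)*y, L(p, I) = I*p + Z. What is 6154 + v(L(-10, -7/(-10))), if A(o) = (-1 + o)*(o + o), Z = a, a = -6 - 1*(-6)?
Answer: 6154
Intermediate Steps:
a = 0 (a = -6 + 6 = 0)
Z = 0
L(p, I) = I*p (L(p, I) = I*p + 0 = I*p)
A(o) = 2*o*(-1 + o) (A(o) = (-1 + o)*(2*o) = 2*o*(-1 + o))
v(y) = 0 (v(y) = (2*0*(-1 + 0))*y = (2*0*(-1))*y = 0*y = 0)
6154 + v(L(-10, -7/(-10))) = 6154 + 0 = 6154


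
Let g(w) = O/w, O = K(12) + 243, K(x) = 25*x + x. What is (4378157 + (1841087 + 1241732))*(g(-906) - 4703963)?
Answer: -5299520102371368/151 ≈ -3.5096e+13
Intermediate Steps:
K(x) = 26*x
O = 555 (O = 26*12 + 243 = 312 + 243 = 555)
g(w) = 555/w
(4378157 + (1841087 + 1241732))*(g(-906) - 4703963) = (4378157 + (1841087 + 1241732))*(555/(-906) - 4703963) = (4378157 + 3082819)*(555*(-1/906) - 4703963) = 7460976*(-185/302 - 4703963) = 7460976*(-1420597011/302) = -5299520102371368/151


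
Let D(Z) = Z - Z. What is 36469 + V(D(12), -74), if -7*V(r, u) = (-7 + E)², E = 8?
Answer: 255282/7 ≈ 36469.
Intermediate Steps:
D(Z) = 0
V(r, u) = -⅐ (V(r, u) = -(-7 + 8)²/7 = -⅐*1² = -⅐*1 = -⅐)
36469 + V(D(12), -74) = 36469 - ⅐ = 255282/7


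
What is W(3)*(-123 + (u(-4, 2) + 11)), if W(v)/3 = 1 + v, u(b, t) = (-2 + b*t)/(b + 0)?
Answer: -1314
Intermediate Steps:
u(b, t) = (-2 + b*t)/b
W(v) = 3 + 3*v (W(v) = 3*(1 + v) = 3 + 3*v)
W(3)*(-123 + (u(-4, 2) + 11)) = (3 + 3*3)*(-123 + ((2 - 2/(-4)) + 11)) = (3 + 9)*(-123 + ((2 - 2*(-¼)) + 11)) = 12*(-123 + ((2 + ½) + 11)) = 12*(-123 + (5/2 + 11)) = 12*(-123 + 27/2) = 12*(-219/2) = -1314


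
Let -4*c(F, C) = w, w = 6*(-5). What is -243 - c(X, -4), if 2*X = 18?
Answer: -501/2 ≈ -250.50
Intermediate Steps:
X = 9 (X = (½)*18 = 9)
w = -30
c(F, C) = 15/2 (c(F, C) = -¼*(-30) = 15/2)
-243 - c(X, -4) = -243 - 1*15/2 = -243 - 15/2 = -501/2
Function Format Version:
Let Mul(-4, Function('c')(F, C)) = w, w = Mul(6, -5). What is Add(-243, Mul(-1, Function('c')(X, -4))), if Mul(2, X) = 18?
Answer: Rational(-501, 2) ≈ -250.50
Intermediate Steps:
X = 9 (X = Mul(Rational(1, 2), 18) = 9)
w = -30
Function('c')(F, C) = Rational(15, 2) (Function('c')(F, C) = Mul(Rational(-1, 4), -30) = Rational(15, 2))
Add(-243, Mul(-1, Function('c')(X, -4))) = Add(-243, Mul(-1, Rational(15, 2))) = Add(-243, Rational(-15, 2)) = Rational(-501, 2)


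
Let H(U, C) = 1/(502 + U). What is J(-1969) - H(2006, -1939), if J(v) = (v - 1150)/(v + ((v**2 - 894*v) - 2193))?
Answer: -4485179/4709259060 ≈ -0.00095242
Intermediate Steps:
J(v) = (-1150 + v)/(-2193 + v**2 - 893*v) (J(v) = (-1150 + v)/(v + (-2193 + v**2 - 894*v)) = (-1150 + v)/(-2193 + v**2 - 893*v))
J(-1969) - H(2006, -1939) = (1150 - 1*(-1969))/(2193 - 1*(-1969)**2 + 893*(-1969)) - 1/(502 + 2006) = (1150 + 1969)/(2193 - 1*3876961 - 1758317) - 1/2508 = 3119/(2193 - 3876961 - 1758317) - 1*1/2508 = 3119/(-5633085) - 1/2508 = -1/5633085*3119 - 1/2508 = -3119/5633085 - 1/2508 = -4485179/4709259060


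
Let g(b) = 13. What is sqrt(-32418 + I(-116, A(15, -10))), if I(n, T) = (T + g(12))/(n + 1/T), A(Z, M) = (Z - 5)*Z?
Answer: 4*I*sqrt(613385685723)/17399 ≈ 180.05*I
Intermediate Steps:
A(Z, M) = Z*(-5 + Z) (A(Z, M) = (-5 + Z)*Z = Z*(-5 + Z))
I(n, T) = (13 + T)/(n + 1/T) (I(n, T) = (T + 13)/(n + 1/T) = (13 + T)/(n + 1/T))
sqrt(-32418 + I(-116, A(15, -10))) = sqrt(-32418 + (15*(-5 + 15))*(13 + 15*(-5 + 15))/(1 + (15*(-5 + 15))*(-116))) = sqrt(-32418 + (15*10)*(13 + 15*10)/(1 + (15*10)*(-116))) = sqrt(-32418 + 150*(13 + 150)/(1 + 150*(-116))) = sqrt(-32418 + 150*163/(1 - 17400)) = sqrt(-32418 + 150*163/(-17399)) = sqrt(-32418 + 150*(-1/17399)*163) = sqrt(-32418 - 24450/17399) = sqrt(-564065232/17399) = 4*I*sqrt(613385685723)/17399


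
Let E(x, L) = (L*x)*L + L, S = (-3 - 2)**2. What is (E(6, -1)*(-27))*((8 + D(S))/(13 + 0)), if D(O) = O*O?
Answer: -85455/13 ≈ -6573.5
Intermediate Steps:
S = 25 (S = (-5)**2 = 25)
E(x, L) = L + x*L**2 (E(x, L) = x*L**2 + L = L + x*L**2)
D(O) = O**2
(E(6, -1)*(-27))*((8 + D(S))/(13 + 0)) = (-(1 - 1*6)*(-27))*((8 + 25**2)/(13 + 0)) = (-(1 - 6)*(-27))*((8 + 625)/13) = (-1*(-5)*(-27))*(633*(1/13)) = (5*(-27))*(633/13) = -135*633/13 = -85455/13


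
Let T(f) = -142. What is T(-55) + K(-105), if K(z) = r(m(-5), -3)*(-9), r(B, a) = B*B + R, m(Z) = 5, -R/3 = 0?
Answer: -367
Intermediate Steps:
R = 0 (R = -3*0 = 0)
r(B, a) = B² (r(B, a) = B*B + 0 = B² + 0 = B²)
K(z) = -225 (K(z) = 5²*(-9) = 25*(-9) = -225)
T(-55) + K(-105) = -142 - 225 = -367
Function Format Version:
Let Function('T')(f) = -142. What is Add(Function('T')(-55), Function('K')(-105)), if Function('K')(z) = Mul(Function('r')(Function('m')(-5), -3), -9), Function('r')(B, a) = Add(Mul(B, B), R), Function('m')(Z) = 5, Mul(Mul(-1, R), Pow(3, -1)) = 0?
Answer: -367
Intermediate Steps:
R = 0 (R = Mul(-3, 0) = 0)
Function('r')(B, a) = Pow(B, 2) (Function('r')(B, a) = Add(Mul(B, B), 0) = Add(Pow(B, 2), 0) = Pow(B, 2))
Function('K')(z) = -225 (Function('K')(z) = Mul(Pow(5, 2), -9) = Mul(25, -9) = -225)
Add(Function('T')(-55), Function('K')(-105)) = Add(-142, -225) = -367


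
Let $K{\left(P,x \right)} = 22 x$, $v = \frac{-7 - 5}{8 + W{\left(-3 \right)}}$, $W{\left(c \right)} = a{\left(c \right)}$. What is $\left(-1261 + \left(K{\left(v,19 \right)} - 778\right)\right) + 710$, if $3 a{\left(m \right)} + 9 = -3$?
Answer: $-911$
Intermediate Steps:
$a{\left(m \right)} = -4$ ($a{\left(m \right)} = -3 + \frac{1}{3} \left(-3\right) = -3 - 1 = -4$)
$W{\left(c \right)} = -4$
$v = -3$ ($v = \frac{-7 - 5}{8 - 4} = - \frac{12}{4} = \left(-12\right) \frac{1}{4} = -3$)
$\left(-1261 + \left(K{\left(v,19 \right)} - 778\right)\right) + 710 = \left(-1261 + \left(22 \cdot 19 - 778\right)\right) + 710 = \left(-1261 + \left(418 - 778\right)\right) + 710 = \left(-1261 - 360\right) + 710 = -1621 + 710 = -911$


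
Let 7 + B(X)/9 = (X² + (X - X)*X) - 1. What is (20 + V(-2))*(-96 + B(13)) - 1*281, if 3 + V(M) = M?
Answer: 20014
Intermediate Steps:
B(X) = -72 + 9*X² (B(X) = -63 + 9*((X² + (X - X)*X) - 1) = -63 + 9*((X² + 0*X) - 1) = -63 + 9*((X² + 0) - 1) = -63 + 9*(X² - 1) = -63 + 9*(-1 + X²) = -63 + (-9 + 9*X²) = -72 + 9*X²)
V(M) = -3 + M
(20 + V(-2))*(-96 + B(13)) - 1*281 = (20 + (-3 - 2))*(-96 + (-72 + 9*13²)) - 1*281 = (20 - 5)*(-96 + (-72 + 9*169)) - 281 = 15*(-96 + (-72 + 1521)) - 281 = 15*(-96 + 1449) - 281 = 15*1353 - 281 = 20295 - 281 = 20014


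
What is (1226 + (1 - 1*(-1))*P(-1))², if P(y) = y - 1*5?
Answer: 1473796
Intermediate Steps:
P(y) = -5 + y (P(y) = y - 5 = -5 + y)
(1226 + (1 - 1*(-1))*P(-1))² = (1226 + (1 - 1*(-1))*(-5 - 1))² = (1226 + (1 + 1)*(-6))² = (1226 + 2*(-6))² = (1226 - 12)² = 1214² = 1473796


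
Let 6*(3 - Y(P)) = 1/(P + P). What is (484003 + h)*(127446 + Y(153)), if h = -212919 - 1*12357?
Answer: 60541177009901/1836 ≈ 3.2975e+10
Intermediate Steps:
h = -225276 (h = -212919 - 12357 = -225276)
Y(P) = 3 - 1/(12*P) (Y(P) = 3 - 1/(6*(P + P)) = 3 - 1/(2*P)/6 = 3 - 1/(12*P))
(484003 + h)*(127446 + Y(153)) = (484003 - 225276)*(127446 + (3 - 1/12/153)) = 258727*(127446 + (3 - 1/12*1/153)) = 258727*(127446 + (3 - 1/1836)) = 258727*(127446 + 5507/1836) = 258727*(233996363/1836) = 60541177009901/1836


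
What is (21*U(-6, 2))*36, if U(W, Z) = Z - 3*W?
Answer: 15120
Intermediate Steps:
(21*U(-6, 2))*36 = (21*(2 - 3*(-6)))*36 = (21*(2 + 18))*36 = (21*20)*36 = 420*36 = 15120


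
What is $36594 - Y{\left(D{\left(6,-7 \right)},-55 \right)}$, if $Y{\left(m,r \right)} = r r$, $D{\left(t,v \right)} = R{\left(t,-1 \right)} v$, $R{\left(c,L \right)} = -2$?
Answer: $33569$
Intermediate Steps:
$D{\left(t,v \right)} = - 2 v$
$Y{\left(m,r \right)} = r^{2}$
$36594 - Y{\left(D{\left(6,-7 \right)},-55 \right)} = 36594 - \left(-55\right)^{2} = 36594 - 3025 = 33569$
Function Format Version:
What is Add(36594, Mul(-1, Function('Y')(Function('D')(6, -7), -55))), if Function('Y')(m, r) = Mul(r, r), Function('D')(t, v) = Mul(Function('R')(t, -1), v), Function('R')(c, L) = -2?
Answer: 33569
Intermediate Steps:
Function('D')(t, v) = Mul(-2, v)
Function('Y')(m, r) = Pow(r, 2)
Add(36594, Mul(-1, Function('Y')(Function('D')(6, -7), -55))) = Add(36594, Mul(-1, Pow(-55, 2))) = Add(36594, Mul(-1, 3025)) = Add(36594, -3025) = 33569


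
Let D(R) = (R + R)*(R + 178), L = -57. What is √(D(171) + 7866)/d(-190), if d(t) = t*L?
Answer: √3534/1805 ≈ 0.032935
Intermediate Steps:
D(R) = 2*R*(178 + R) (D(R) = (2*R)*(178 + R) = 2*R*(178 + R))
d(t) = -57*t (d(t) = t*(-57) = -57*t)
√(D(171) + 7866)/d(-190) = √(2*171*(178 + 171) + 7866)/((-57*(-190))) = √(2*171*349 + 7866)/10830 = √(119358 + 7866)*(1/10830) = √127224*(1/10830) = (6*√3534)*(1/10830) = √3534/1805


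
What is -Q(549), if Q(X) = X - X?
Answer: 0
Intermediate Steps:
Q(X) = 0
-Q(549) = -1*0 = 0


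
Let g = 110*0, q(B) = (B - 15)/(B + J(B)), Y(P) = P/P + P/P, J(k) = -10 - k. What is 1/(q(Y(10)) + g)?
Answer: 10/13 ≈ 0.76923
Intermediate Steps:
Y(P) = 2 (Y(P) = 1 + 1 = 2)
q(B) = 3/2 - B/10 (q(B) = (B - 15)/(B + (-10 - B)) = (-15 + B)/(-10) = (-15 + B)*(-1/10) = 3/2 - B/10)
g = 0
1/(q(Y(10)) + g) = 1/((3/2 - 1/10*2) + 0) = 1/((3/2 - 1/5) + 0) = 1/(13/10 + 0) = 1/(13/10) = 10/13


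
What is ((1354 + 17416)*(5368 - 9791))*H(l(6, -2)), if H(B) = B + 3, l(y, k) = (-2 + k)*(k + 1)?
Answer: -581137970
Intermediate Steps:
l(y, k) = (1 + k)*(-2 + k) (l(y, k) = (-2 + k)*(1 + k) = (1 + k)*(-2 + k))
H(B) = 3 + B
((1354 + 17416)*(5368 - 9791))*H(l(6, -2)) = ((1354 + 17416)*(5368 - 9791))*(3 + (-2 + (-2)² - 1*(-2))) = (18770*(-4423))*(3 + (-2 + 4 + 2)) = -83019710*(3 + 4) = -83019710*7 = -581137970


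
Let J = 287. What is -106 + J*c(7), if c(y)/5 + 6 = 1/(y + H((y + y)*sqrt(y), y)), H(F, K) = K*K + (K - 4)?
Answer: -512809/59 ≈ -8691.7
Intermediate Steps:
H(F, K) = -4 + K + K**2 (H(F, K) = K**2 + (-4 + K) = -4 + K + K**2)
c(y) = -30 + 5/(-4 + y**2 + 2*y) (c(y) = -30 + 5/(y + (-4 + y + y**2)) = -30 + 5/(-4 + y**2 + 2*y))
-106 + J*c(7) = -106 + 287*(5*(25 - 12*7 - 6*7**2)/(-4 + 7**2 + 2*7)) = -106 + 287*(5*(25 - 84 - 6*49)/(-4 + 49 + 14)) = -106 + 287*(5*(25 - 84 - 294)/59) = -106 + 287*(5*(1/59)*(-353)) = -106 + 287*(-1765/59) = -106 - 506555/59 = -512809/59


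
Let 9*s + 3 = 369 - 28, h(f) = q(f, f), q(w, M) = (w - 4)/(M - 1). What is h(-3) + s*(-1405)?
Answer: -1899497/36 ≈ -52764.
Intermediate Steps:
q(w, M) = (-4 + w)/(-1 + M)
h(f) = (-4 + f)/(-1 + f)
s = 338/9 (s = -1/3 + (369 - 28)/9 = -1/3 + (1/9)*341 = -1/3 + 341/9 = 338/9 ≈ 37.556)
h(-3) + s*(-1405) = (-4 - 3)/(-1 - 3) + (338/9)*(-1405) = -7/(-4) - 474890/9 = -1/4*(-7) - 474890/9 = 7/4 - 474890/9 = -1899497/36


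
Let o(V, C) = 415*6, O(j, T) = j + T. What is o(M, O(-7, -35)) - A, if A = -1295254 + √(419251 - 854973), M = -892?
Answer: 1297744 - I*√435722 ≈ 1.2977e+6 - 660.09*I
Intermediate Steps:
O(j, T) = T + j
o(V, C) = 2490
A = -1295254 + I*√435722 (A = -1295254 + √(-435722) = -1295254 + I*√435722 ≈ -1.2953e+6 + 660.09*I)
o(M, O(-7, -35)) - A = 2490 - (-1295254 + I*√435722) = 2490 + (1295254 - I*√435722) = 1297744 - I*√435722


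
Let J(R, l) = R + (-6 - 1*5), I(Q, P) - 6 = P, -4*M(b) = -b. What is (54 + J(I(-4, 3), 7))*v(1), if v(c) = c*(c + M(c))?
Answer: 65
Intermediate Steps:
M(b) = b/4 (M(b) = -(-1)*b/4 = b/4)
v(c) = 5*c²/4 (v(c) = c*(c + c/4) = c*(5*c/4) = 5*c²/4)
I(Q, P) = 6 + P
J(R, l) = -11 + R (J(R, l) = R + (-6 - 5) = R - 11 = -11 + R)
(54 + J(I(-4, 3), 7))*v(1) = (54 + (-11 + (6 + 3)))*((5/4)*1²) = (54 + (-11 + 9))*((5/4)*1) = (54 - 2)*(5/4) = 52*(5/4) = 65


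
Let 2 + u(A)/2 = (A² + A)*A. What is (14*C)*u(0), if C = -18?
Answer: 1008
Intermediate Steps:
u(A) = -4 + 2*A*(A + A²) (u(A) = -4 + 2*((A² + A)*A) = -4 + 2*((A + A²)*A) = -4 + 2*(A*(A + A²)) = -4 + 2*A*(A + A²))
(14*C)*u(0) = (14*(-18))*(-4 + 2*0² + 2*0³) = -252*(-4 + 2*0 + 2*0) = -252*(-4 + 0 + 0) = -252*(-4) = 1008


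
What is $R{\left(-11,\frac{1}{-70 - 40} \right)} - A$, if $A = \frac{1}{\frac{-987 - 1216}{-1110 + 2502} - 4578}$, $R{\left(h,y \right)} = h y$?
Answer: $\frac{6388699}{63747790} \approx 0.10022$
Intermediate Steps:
$A = - \frac{1392}{6374779}$ ($A = \frac{1}{- \frac{2203}{1392} - 4578} = \frac{1}{- \frac{6374779}{1392}} = - \frac{1392}{6374779} \approx -0.00021836$)
$R{\left(-11,\frac{1}{-70 - 40} \right)} - A = - \frac{11}{-70 - 40} - - \frac{1392}{6374779} = - \frac{11}{-110} + \frac{1392}{6374779} = \left(-11\right) \left(- \frac{1}{110}\right) + \frac{1392}{6374779} = \frac{1}{10} + \frac{1392}{6374779} = \frac{6388699}{63747790}$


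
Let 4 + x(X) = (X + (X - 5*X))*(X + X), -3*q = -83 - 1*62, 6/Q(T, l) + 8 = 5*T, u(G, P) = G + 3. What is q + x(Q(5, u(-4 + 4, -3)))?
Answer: 37789/867 ≈ 43.586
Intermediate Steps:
u(G, P) = 3 + G
Q(T, l) = 6/(-8 + 5*T)
q = 145/3 (q = -(-83 - 1*62)/3 = -(-83 - 62)/3 = -⅓*(-145) = 145/3 ≈ 48.333)
x(X) = -4 - 6*X² (x(X) = -4 + (X + (X - 5*X))*(X + X) = -4 + (X - 4*X)*(2*X) = -4 + (-3*X)*(2*X) = -4 - 6*X²)
q + x(Q(5, u(-4 + 4, -3))) = 145/3 + (-4 - 6*36/(-8 + 5*5)²) = 145/3 + (-4 - 6*36/(-8 + 25)²) = 145/3 + (-4 - 6*(6/17)²) = 145/3 + (-4 - 6*36/289) = 145/3 + (-4 - 216/289) = 145/3 - 1372/289 = 37789/867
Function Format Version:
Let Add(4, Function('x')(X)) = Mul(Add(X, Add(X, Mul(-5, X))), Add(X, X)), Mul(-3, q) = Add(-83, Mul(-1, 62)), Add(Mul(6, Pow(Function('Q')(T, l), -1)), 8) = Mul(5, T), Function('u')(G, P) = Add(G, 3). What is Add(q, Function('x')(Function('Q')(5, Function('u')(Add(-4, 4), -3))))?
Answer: Rational(37789, 867) ≈ 43.586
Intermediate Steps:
Function('u')(G, P) = Add(3, G)
Function('Q')(T, l) = Mul(6, Pow(Add(-8, Mul(5, T)), -1))
q = Rational(145, 3) (q = Mul(Rational(-1, 3), Add(-83, Mul(-1, 62))) = Mul(Rational(-1, 3), Add(-83, -62)) = Mul(Rational(-1, 3), -145) = Rational(145, 3) ≈ 48.333)
Function('x')(X) = Add(-4, Mul(-6, Pow(X, 2))) (Function('x')(X) = Add(-4, Mul(Add(X, Add(X, Mul(-5, X))), Add(X, X))) = Add(-4, Mul(Add(X, Mul(-4, X)), Mul(2, X))) = Add(-4, Mul(Mul(-3, X), Mul(2, X))) = Add(-4, Mul(-6, Pow(X, 2))))
Add(q, Function('x')(Function('Q')(5, Function('u')(Add(-4, 4), -3)))) = Add(Rational(145, 3), Add(-4, Mul(-6, Pow(Mul(6, Pow(Add(-8, Mul(5, 5)), -1)), 2)))) = Add(Rational(145, 3), Add(-4, Mul(-6, Pow(Mul(6, Pow(Add(-8, 25), -1)), 2)))) = Add(Rational(145, 3), Add(-4, Mul(-6, Pow(Mul(6, Pow(17, -1)), 2)))) = Add(Rational(145, 3), Add(-4, Mul(-6, Pow(Mul(6, Rational(1, 17)), 2)))) = Add(Rational(145, 3), Add(-4, Mul(-6, Pow(Rational(6, 17), 2)))) = Add(Rational(145, 3), Add(-4, Mul(-6, Rational(36, 289)))) = Add(Rational(145, 3), Add(-4, Rational(-216, 289))) = Add(Rational(145, 3), Rational(-1372, 289)) = Rational(37789, 867)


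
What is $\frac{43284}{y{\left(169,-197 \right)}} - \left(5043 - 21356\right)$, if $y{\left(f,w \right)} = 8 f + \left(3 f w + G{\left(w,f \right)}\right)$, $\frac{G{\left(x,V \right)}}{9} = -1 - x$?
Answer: $\frac{1578451535}{96763} \approx 16313.0$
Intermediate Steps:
$G{\left(x,V \right)} = -9 - 9 x$ ($G{\left(x,V \right)} = 9 \left(-1 - x\right) = -9 - 9 x$)
$y{\left(f,w \right)} = -9 - 9 w + 8 f + 3 f w$ ($y{\left(f,w \right)} = 8 f - \left(9 + 9 w - 3 f w\right) = -9 - 9 w + 8 f + 3 f w$)
$\frac{43284}{y{\left(169,-197 \right)}} - \left(5043 - 21356\right) = \frac{43284}{-9 - -1773 + 8 \cdot 169 + 3 \cdot 169 \left(-197\right)} - \left(5043 - 21356\right) = \frac{43284}{-9 + 1773 + 1352 - 99879} - -16313 = \frac{43284}{-96763} + 16313 = 43284 \left(- \frac{1}{96763}\right) + 16313 = - \frac{43284}{96763} + 16313 = \frac{1578451535}{96763}$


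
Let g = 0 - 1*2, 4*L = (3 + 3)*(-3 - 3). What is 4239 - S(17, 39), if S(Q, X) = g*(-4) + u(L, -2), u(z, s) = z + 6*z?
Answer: 4294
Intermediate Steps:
L = -9 (L = ((3 + 3)*(-3 - 3))/4 = (6*(-6))/4 = (¼)*(-36) = -9)
g = -2 (g = 0 - 2 = -2)
u(z, s) = 7*z
S(Q, X) = -55 (S(Q, X) = -2*(-4) + 7*(-9) = 8 - 63 = -55)
4239 - S(17, 39) = 4239 - 1*(-55) = 4239 + 55 = 4294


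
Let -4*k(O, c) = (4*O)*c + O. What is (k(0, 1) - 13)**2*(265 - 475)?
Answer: -35490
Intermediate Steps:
k(O, c) = -O/4 - O*c (k(O, c) = -((4*O)*c + O)/4 = -(4*O*c + O)/4 = -(O + 4*O*c)/4 = -O/4 - O*c)
(k(0, 1) - 13)**2*(265 - 475) = (-1*0*(1/4 + 1) - 13)**2*(265 - 475) = (-1*0*5/4 - 13)**2*(-210) = (0 - 13)**2*(-210) = (-13)**2*(-210) = 169*(-210) = -35490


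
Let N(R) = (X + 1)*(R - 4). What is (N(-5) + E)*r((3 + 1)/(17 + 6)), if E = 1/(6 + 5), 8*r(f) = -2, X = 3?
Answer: 395/44 ≈ 8.9773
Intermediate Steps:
N(R) = -16 + 4*R (N(R) = (3 + 1)*(R - 4) = 4*(-4 + R) = -16 + 4*R)
r(f) = -¼ (r(f) = (⅛)*(-2) = -¼)
E = 1/11 ≈ 0.090909
(N(-5) + E)*r((3 + 1)/(17 + 6)) = ((-16 + 4*(-5)) + 1/11)*(-¼) = ((-16 - 20) + 1/11)*(-¼) = (-36 + 1/11)*(-¼) = -395/11*(-¼) = 395/44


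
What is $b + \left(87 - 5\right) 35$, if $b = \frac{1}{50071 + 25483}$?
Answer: $\frac{216839981}{75554} \approx 2870.0$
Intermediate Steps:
$b = \frac{1}{75554} \approx 1.3236 \cdot 10^{-5}$
$b + \left(87 - 5\right) 35 = \frac{1}{75554} + \left(87 - 5\right) 35 = \frac{1}{75554} + 82 \cdot 35 = \frac{1}{75554} + 2870 = \frac{216839981}{75554}$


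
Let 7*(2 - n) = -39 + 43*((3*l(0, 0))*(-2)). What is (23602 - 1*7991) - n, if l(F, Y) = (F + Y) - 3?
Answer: 15714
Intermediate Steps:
l(F, Y) = -3 + F + Y
n = -103 (n = 2 - (-39 + 43*((3*(-3 + 0 + 0))*(-2)))/7 = 2 - (-39 + 43*((3*(-3))*(-2)))/7 = 2 - (-39 + 43*(-9*(-2)))/7 = 2 - (-39 + 43*18)/7 = 2 - (-39 + 774)/7 = 2 - ⅐*735 = 2 - 105 = -103)
(23602 - 1*7991) - n = (23602 - 1*7991) - 1*(-103) = (23602 - 7991) + 103 = 15611 + 103 = 15714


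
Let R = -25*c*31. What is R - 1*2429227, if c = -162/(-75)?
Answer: -2430901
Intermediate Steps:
c = 54/25 (c = -162*(-1/75) = 54/25 ≈ 2.1600)
R = -1674 (R = -25*54/25*31 = -54*31 = -1674)
R - 1*2429227 = -1674 - 1*2429227 = -1674 - 2429227 = -2430901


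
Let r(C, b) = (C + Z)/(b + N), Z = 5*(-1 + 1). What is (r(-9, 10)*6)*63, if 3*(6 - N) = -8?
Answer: -729/4 ≈ -182.25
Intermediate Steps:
Z = 0 (Z = 5*0 = 0)
N = 26/3 (N = 6 - ⅓*(-8) = 6 + 8/3 = 26/3 ≈ 8.6667)
r(C, b) = C/(26/3 + b) (r(C, b) = (C + 0)/(b + 26/3) = C/(26/3 + b))
(r(-9, 10)*6)*63 = ((3*(-9)/(26 + 3*10))*6)*63 = ((3*(-9)/(26 + 30))*6)*63 = ((3*(-9)/56)*6)*63 = ((3*(-9)*(1/56))*6)*63 = -27/56*6*63 = -81/28*63 = -729/4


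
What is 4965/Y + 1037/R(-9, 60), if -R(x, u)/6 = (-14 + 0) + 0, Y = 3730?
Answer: 428507/31332 ≈ 13.676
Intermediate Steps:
R(x, u) = 84 (R(x, u) = -6*((-14 + 0) + 0) = -6*(-14 + 0) = -6*(-14) = 84)
4965/Y + 1037/R(-9, 60) = 4965/3730 + 1037/84 = 4965*(1/3730) + 1037*(1/84) = 993/746 + 1037/84 = 428507/31332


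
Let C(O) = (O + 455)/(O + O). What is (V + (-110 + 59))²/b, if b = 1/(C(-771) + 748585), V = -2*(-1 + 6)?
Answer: 2147609357153/771 ≈ 2.7855e+9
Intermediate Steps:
C(O) = (455 + O)/(2*O) (C(O) = (455 + O)/((2*O)) = (455 + O)*(1/(2*O)) = (455 + O)/(2*O))
V = -10 (V = -2*5 = -10)
b = 771/577159193 (b = 1/((½)*(455 - 771)/(-771) + 748585) = 1/((½)*(-1/771)*(-316) + 748585) = 1/(158/771 + 748585) = 1/(577159193/771) = 771/577159193 ≈ 1.3359e-6)
(V + (-110 + 59))²/b = (-10 + (-110 + 59))²/(771/577159193) = (-10 - 51)²*(577159193/771) = (-61)²*(577159193/771) = 3721*(577159193/771) = 2147609357153/771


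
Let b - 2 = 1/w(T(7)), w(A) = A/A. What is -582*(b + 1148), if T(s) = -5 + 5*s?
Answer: -669882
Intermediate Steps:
w(A) = 1
b = 3 (b = 2 + 1/1 = 2 + 1 = 3)
-582*(b + 1148) = -582*(3 + 1148) = -582*1151 = -669882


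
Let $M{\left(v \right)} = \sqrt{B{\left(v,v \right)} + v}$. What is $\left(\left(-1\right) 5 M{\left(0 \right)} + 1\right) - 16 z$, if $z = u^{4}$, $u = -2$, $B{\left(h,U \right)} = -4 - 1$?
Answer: $-255 - 5 i \sqrt{5} \approx -255.0 - 11.18 i$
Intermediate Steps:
$B{\left(h,U \right)} = -5$
$M{\left(v \right)} = \sqrt{-5 + v}$
$z = 16$ ($z = \left(-2\right)^{4} = 16$)
$\left(\left(-1\right) 5 M{\left(0 \right)} + 1\right) - 16 z = \left(\left(-1\right) 5 \sqrt{-5 + 0} + 1\right) - 256 = \left(- 5 \sqrt{-5} + 1\right) - 256 = \left(- 5 i \sqrt{5} + 1\right) - 256 = \left(1 - 5 i \sqrt{5}\right) - 256 = -255 - 5 i \sqrt{5}$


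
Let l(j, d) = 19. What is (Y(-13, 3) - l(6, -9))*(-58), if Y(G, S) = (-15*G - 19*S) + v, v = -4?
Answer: -6670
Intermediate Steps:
Y(G, S) = -4 - 19*S - 15*G (Y(G, S) = (-15*G - 19*S) - 4 = (-19*S - 15*G) - 4 = -4 - 19*S - 15*G)
(Y(-13, 3) - l(6, -9))*(-58) = ((-4 - 19*3 - 15*(-13)) - 1*19)*(-58) = ((-4 - 57 + 195) - 19)*(-58) = (134 - 19)*(-58) = 115*(-58) = -6670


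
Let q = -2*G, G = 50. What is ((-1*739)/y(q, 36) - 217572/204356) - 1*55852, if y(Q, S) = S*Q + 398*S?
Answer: -30612141381659/548082792 ≈ -55853.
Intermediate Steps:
q = -100 (q = -2*50 = -100)
y(Q, S) = 398*S + Q*S (y(Q, S) = Q*S + 398*S = 398*S + Q*S)
((-1*739)/y(q, 36) - 217572/204356) - 1*55852 = ((-1*739)/((36*(398 - 100))) - 217572/204356) - 1*55852 = (-739/(36*298) - 217572*1/204356) - 55852 = (-739/10728 - 54393/51089) - 55852 = -621282875/548082792 - 55852 = -30612141381659/548082792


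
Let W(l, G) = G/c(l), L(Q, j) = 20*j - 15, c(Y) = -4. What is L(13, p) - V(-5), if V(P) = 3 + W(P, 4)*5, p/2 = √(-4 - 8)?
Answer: -13 + 80*I*√3 ≈ -13.0 + 138.56*I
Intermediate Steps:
p = 4*I*√3 (p = 2*√(-4 - 8) = 2*√(-12) = 2*(2*I*√3) = 4*I*√3 ≈ 6.9282*I)
L(Q, j) = -15 + 20*j
W(l, G) = -G/4 (W(l, G) = G/(-4) = G*(-¼) = -G/4)
V(P) = -2 (V(P) = 3 - ¼*4*5 = 3 - 1*5 = 3 - 5 = -2)
L(13, p) - V(-5) = (-15 + 20*(4*I*√3)) - 1*(-2) = (-15 + 80*I*√3) + 2 = -13 + 80*I*√3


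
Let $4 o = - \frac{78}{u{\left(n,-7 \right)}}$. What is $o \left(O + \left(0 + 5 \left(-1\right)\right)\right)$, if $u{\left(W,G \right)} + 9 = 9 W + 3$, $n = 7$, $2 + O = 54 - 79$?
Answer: $\frac{208}{19} \approx 10.947$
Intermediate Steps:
$O = -27$ ($O = -2 + \left(54 - 79\right) = -2 - 25 = -27$)
$u{\left(W,G \right)} = -6 + 9 W$ ($u{\left(W,G \right)} = -9 + \left(9 W + 3\right) = -9 + \left(3 + 9 W\right) = -6 + 9 W$)
$o = - \frac{13}{38}$ ($o = \frac{\left(-78\right) \frac{1}{-6 + 9 \cdot 7}}{4} = \frac{\left(-78\right) \frac{1}{-6 + 63}}{4} = \frac{\left(-78\right) \frac{1}{57}}{4} = \frac{1}{4} \left(- \frac{26}{19}\right) = - \frac{13}{38} \approx -0.34211$)
$o \left(O + \left(0 + 5 \left(-1\right)\right)\right) = - \frac{13 \left(-27 + \left(0 + 5 \left(-1\right)\right)\right)}{38} = - \frac{13 \left(-27 + \left(0 - 5\right)\right)}{38} = - \frac{13 \left(-27 - 5\right)}{38} = \left(- \frac{13}{38}\right) \left(-32\right) = \frac{208}{19}$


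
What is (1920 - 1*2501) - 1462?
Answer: -2043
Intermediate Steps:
(1920 - 1*2501) - 1462 = (1920 - 2501) - 1462 = -581 - 1462 = -2043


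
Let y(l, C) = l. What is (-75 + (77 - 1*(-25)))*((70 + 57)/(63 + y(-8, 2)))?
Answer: 3429/55 ≈ 62.345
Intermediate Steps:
(-75 + (77 - 1*(-25)))*((70 + 57)/(63 + y(-8, 2))) = (-75 + (77 - 1*(-25)))*((70 + 57)/(63 - 8)) = (-75 + (77 + 25))*(127/55) = (-75 + 102)*(127*(1/55)) = 27*(127/55) = 3429/55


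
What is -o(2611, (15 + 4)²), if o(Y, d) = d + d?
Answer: -722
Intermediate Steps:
o(Y, d) = 2*d
-o(2611, (15 + 4)²) = -2*(15 + 4)² = -2*19² = -2*361 = -1*722 = -722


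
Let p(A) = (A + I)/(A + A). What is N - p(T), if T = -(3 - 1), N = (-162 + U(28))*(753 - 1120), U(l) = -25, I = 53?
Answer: 274567/4 ≈ 68642.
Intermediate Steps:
N = 68629 (N = (-162 - 25)*(753 - 1120) = -187*(-367) = 68629)
T = -2 (T = -1*2 = -2)
p(A) = (53 + A)/(2*A) (p(A) = (A + 53)/(A + A) = (53 + A)/((2*A)) = (53 + A)*(1/(2*A)) = (53 + A)/(2*A))
N - p(T) = 68629 - (53 - 2)/(2*(-2)) = 68629 - (-1)*51/(2*2) = 68629 - 1*(-51/4) = 68629 + 51/4 = 274567/4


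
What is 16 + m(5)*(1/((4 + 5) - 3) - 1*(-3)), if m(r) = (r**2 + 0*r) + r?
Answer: 111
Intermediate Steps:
m(r) = r + r**2 (m(r) = (r**2 + 0) + r = r**2 + r = r + r**2)
16 + m(5)*(1/((4 + 5) - 3) - 1*(-3)) = 16 + (5*(1 + 5))*(1/((4 + 5) - 3) - 1*(-3)) = 16 + (5*6)*(1/(9 - 3) + 3) = 16 + 30*(1/6 + 3) = 16 + 30*(19/6) = 16 + 95 = 111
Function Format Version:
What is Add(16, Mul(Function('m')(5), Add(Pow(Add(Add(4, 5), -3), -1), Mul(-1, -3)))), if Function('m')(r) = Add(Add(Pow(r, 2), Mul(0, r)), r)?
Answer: 111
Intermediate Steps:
Function('m')(r) = Add(r, Pow(r, 2)) (Function('m')(r) = Add(Add(Pow(r, 2), 0), r) = Add(Pow(r, 2), r) = Add(r, Pow(r, 2)))
Add(16, Mul(Function('m')(5), Add(Pow(Add(Add(4, 5), -3), -1), Mul(-1, -3)))) = Add(16, Mul(Mul(5, Add(1, 5)), Add(Pow(Add(Add(4, 5), -3), -1), Mul(-1, -3)))) = Add(16, Mul(Mul(5, 6), Add(Pow(Add(9, -3), -1), 3))) = Add(16, Mul(30, Add(Pow(6, -1), 3))) = Add(16, Mul(30, Add(Rational(1, 6), 3))) = Add(16, Mul(30, Rational(19, 6))) = Add(16, 95) = 111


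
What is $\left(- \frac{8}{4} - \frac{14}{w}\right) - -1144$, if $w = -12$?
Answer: $\frac{6859}{6} \approx 1143.2$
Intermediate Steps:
$\left(- \frac{8}{4} - \frac{14}{w}\right) - -1144 = \left(- \frac{8}{4} - \frac{14}{-12}\right) - -1144 = \left(\left(-8\right) \frac{1}{4} - - \frac{7}{6}\right) + 1144 = \left(-2 + \frac{7}{6}\right) + 1144 = - \frac{5}{6} + 1144 = \frac{6859}{6}$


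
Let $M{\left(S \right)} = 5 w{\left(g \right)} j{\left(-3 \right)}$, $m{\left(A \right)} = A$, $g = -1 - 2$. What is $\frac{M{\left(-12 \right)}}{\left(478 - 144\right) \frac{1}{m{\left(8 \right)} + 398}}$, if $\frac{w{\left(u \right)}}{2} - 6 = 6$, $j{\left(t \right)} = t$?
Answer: $- \frac{73080}{167} \approx -437.6$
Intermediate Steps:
$g = -3$ ($g = -1 - 2 = -3$)
$w{\left(u \right)} = 24$ ($w{\left(u \right)} = 12 + 2 \cdot 6 = 12 + 12 = 24$)
$M{\left(S \right)} = -360$ ($M{\left(S \right)} = 5 \cdot 24 \left(-3\right) = 120 \left(-3\right) = -360$)
$\frac{M{\left(-12 \right)}}{\left(478 - 144\right) \frac{1}{m{\left(8 \right)} + 398}} = - \frac{360}{\left(478 - 144\right) \frac{1}{8 + 398}} = - \frac{360}{334 \cdot \frac{1}{406}} = - \frac{360}{\frac{167}{203}} = \left(-360\right) \frac{203}{167} = - \frac{73080}{167}$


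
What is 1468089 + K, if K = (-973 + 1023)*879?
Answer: 1512039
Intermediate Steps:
K = 43950 (K = 50*879 = 43950)
1468089 + K = 1468089 + 43950 = 1512039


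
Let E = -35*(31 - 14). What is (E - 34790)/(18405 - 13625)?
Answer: -7077/956 ≈ -7.4027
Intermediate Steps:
E = -595 (E = -35*17 = -595)
(E - 34790)/(18405 - 13625) = (-595 - 34790)/(18405 - 13625) = -35385/4780 = -35385*1/4780 = -7077/956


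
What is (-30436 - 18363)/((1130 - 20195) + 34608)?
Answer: -48799/15543 ≈ -3.1396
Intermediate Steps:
(-30436 - 18363)/((1130 - 20195) + 34608) = -48799/(-19065 + 34608) = -48799/15543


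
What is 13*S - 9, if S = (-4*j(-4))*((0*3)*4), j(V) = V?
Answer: -9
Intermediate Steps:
S = 0 (S = (-4*(-4))*((0*3)*4) = 16*(0*4) = 16*0 = 0)
13*S - 9 = 13*0 - 9 = 0 - 9 = -9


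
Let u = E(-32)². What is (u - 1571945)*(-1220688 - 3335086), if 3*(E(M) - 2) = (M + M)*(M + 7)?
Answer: 52702419135206/9 ≈ 5.8558e+12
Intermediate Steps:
E(M) = 2 + 2*M*(7 + M)/3 (E(M) = 2 + ((M + M)*(M + 7))/3 = 2 + ((2*M)*(7 + M))/3 = 2 + (2*M*(7 + M))/3 = 2 + 2*M*(7 + M)/3)
u = 2579236/9 (u = (2 + (⅔)*(-32)² + (14/3)*(-32))² = (2 + (⅔)*1024 - 448/3)² = (2 + 2048/3 - 448/3)² = (1606/3)² = 2579236/9 ≈ 2.8658e+5)
(u - 1571945)*(-1220688 - 3335086) = (2579236/9 - 1571945)*(-1220688 - 3335086) = -11568269/9*(-4555774) = 52702419135206/9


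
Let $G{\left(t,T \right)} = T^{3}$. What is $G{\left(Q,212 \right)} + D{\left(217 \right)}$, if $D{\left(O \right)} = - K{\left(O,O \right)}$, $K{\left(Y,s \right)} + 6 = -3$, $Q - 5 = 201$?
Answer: $9528137$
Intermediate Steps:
$Q = 206$ ($Q = 5 + 201 = 206$)
$K{\left(Y,s \right)} = -9$ ($K{\left(Y,s \right)} = -6 - 3 = -9$)
$D{\left(O \right)} = 9$ ($D{\left(O \right)} = \left(-1\right) \left(-9\right) = 9$)
$G{\left(Q,212 \right)} + D{\left(217 \right)} = 212^{3} + 9 = 9528128 + 9 = 9528137$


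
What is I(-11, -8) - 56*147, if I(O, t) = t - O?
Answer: -8229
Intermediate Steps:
I(-11, -8) - 56*147 = (-8 - 1*(-11)) - 56*147 = (-8 + 11) - 8232 = 3 - 8232 = -8229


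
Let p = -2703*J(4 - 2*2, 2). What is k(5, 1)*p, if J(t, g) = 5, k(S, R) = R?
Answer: -13515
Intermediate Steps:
p = -13515 (p = -2703*5 = -13515)
k(5, 1)*p = 1*(-13515) = -13515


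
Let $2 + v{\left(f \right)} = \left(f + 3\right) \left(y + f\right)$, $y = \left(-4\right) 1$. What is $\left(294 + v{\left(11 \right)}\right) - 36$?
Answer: $354$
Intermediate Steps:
$y = -4$
$v{\left(f \right)} = -2 + \left(-4 + f\right) \left(3 + f\right)$ ($v{\left(f \right)} = -2 + \left(f + 3\right) \left(-4 + f\right) = -2 + \left(3 + f\right) \left(-4 + f\right) = -2 + \left(-4 + f\right) \left(3 + f\right)$)
$\left(294 + v{\left(11 \right)}\right) - 36 = \left(294 - \left(25 - 121\right)\right) - 36 = \left(294 - -96\right) - 36 = \left(294 + 96\right) - 36 = 390 - 36 = 354$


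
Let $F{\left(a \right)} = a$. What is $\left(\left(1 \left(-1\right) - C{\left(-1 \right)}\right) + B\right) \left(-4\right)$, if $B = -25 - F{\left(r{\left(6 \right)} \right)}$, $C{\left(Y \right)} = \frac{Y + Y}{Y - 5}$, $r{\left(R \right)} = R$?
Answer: $\frac{388}{3} \approx 129.33$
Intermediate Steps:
$C{\left(Y \right)} = \frac{2 Y}{-5 + Y}$
$B = -31$ ($B = -25 - 6 = -31$)
$\left(\left(1 \left(-1\right) - C{\left(-1 \right)}\right) + B\right) \left(-4\right) = \left(\left(1 \left(-1\right) - 2 \left(-1\right) \frac{1}{-5 - 1}\right) - 31\right) \left(-4\right) = \left(\left(-1 - 2 \left(-1\right) \frac{1}{-6}\right) - 31\right) \left(-4\right) = \left(\left(-1 - 2 \left(-1\right) \left(- \frac{1}{6}\right)\right) - 31\right) \left(-4\right) = \left(\left(-1 - \frac{1}{3}\right) - 31\right) \left(-4\right) = \left(- \frac{4}{3} - 31\right) \left(-4\right) = \left(- \frac{97}{3}\right) \left(-4\right) = \frac{388}{3}$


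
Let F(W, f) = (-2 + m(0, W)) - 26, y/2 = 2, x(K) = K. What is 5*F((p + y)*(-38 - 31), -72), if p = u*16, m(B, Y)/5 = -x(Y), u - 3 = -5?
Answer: -48440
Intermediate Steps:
u = -2 (u = 3 - 5 = -2)
m(B, Y) = -5*Y (m(B, Y) = 5*(-Y) = -5*Y)
p = -32 (p = -2*16 = -32)
y = 4 (y = 2*2 = 4)
F(W, f) = -28 - 5*W (F(W, f) = (-2 - 5*W) - 26 = -28 - 5*W)
5*F((p + y)*(-38 - 31), -72) = 5*(-28 - 5*(-32 + 4)*(-38 - 31)) = 5*(-28 - (-140)*(-69)) = 5*(-28 - 5*1932) = 5*(-28 - 9660) = 5*(-9688) = -48440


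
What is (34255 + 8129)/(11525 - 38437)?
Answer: -2649/1682 ≈ -1.5749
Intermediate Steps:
(34255 + 8129)/(11525 - 38437) = 42384/(-26912) = 42384*(-1/26912) = -2649/1682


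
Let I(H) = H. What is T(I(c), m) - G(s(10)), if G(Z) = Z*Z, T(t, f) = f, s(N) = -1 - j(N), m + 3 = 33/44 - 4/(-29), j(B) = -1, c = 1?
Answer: -245/116 ≈ -2.1121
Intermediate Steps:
m = -245/116 (m = -3 + (33/44 - 4/(-29)) = -3 + (33*(1/44) - 4*(-1/29)) = -3 + (¾ + 4/29) = -3 + 103/116 = -245/116 ≈ -2.1121)
s(N) = 0 (s(N) = -1 - 1*(-1) = -1 + 1 = 0)
G(Z) = Z²
T(I(c), m) - G(s(10)) = -245/116 - 1*0² = -245/116 - 1*0 = -245/116 + 0 = -245/116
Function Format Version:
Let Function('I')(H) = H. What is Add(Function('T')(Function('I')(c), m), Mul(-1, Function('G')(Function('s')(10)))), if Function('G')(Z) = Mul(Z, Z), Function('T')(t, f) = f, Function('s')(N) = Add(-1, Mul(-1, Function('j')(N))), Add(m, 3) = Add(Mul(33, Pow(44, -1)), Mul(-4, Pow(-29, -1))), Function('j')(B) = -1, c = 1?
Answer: Rational(-245, 116) ≈ -2.1121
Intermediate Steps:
m = Rational(-245, 116) (m = Add(-3, Add(Mul(33, Pow(44, -1)), Mul(-4, Pow(-29, -1)))) = Add(-3, Add(Mul(33, Rational(1, 44)), Mul(-4, Rational(-1, 29)))) = Add(-3, Add(Rational(3, 4), Rational(4, 29))) = Add(-3, Rational(103, 116)) = Rational(-245, 116) ≈ -2.1121)
Function('s')(N) = 0 (Function('s')(N) = Add(-1, Mul(-1, -1)) = Add(-1, 1) = 0)
Function('G')(Z) = Pow(Z, 2)
Add(Function('T')(Function('I')(c), m), Mul(-1, Function('G')(Function('s')(10)))) = Add(Rational(-245, 116), Mul(-1, Pow(0, 2))) = Add(Rational(-245, 116), Mul(-1, 0)) = Add(Rational(-245, 116), 0) = Rational(-245, 116)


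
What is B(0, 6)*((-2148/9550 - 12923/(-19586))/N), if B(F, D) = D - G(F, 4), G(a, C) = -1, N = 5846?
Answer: 40671961/78105190700 ≈ 0.00052073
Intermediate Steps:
B(F, D) = 1 + D (B(F, D) = D - 1*(-1) = D + 1 = 1 + D)
B(0, 6)*((-2148/9550 - 12923/(-19586))/N) = (1 + 6)*((-2148/9550 - 12923/(-19586))/5846) = 7*((-2148*1/9550 - 12923*(-1/19586))*(1/5846)) = 7*((-1074/4775 + 12923/19586)*(1/5846)) = 7*((40671961/93523150)*(1/5846)) = 7*(40671961/546736334900) = 40671961/78105190700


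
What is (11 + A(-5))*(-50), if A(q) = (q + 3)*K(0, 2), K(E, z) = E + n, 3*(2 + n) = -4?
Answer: -2650/3 ≈ -883.33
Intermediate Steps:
n = -10/3 (n = -2 + (1/3)*(-4) = -2 - 4/3 = -10/3 ≈ -3.3333)
K(E, z) = -10/3 + E (K(E, z) = E - 10/3 = -10/3 + E)
A(q) = -10 - 10*q/3 (A(q) = (q + 3)*(-10/3 + 0) = (3 + q)*(-10/3) = -10 - 10*q/3)
(11 + A(-5))*(-50) = (11 + (-10 - 10/3*(-5)))*(-50) = (11 + (-10 + 50/3))*(-50) = (11 + 20/3)*(-50) = (53/3)*(-50) = -2650/3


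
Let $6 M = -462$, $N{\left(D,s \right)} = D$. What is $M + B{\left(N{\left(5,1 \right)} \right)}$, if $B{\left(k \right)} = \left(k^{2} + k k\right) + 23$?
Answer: $-4$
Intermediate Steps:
$B{\left(k \right)} = 23 + 2 k^{2}$ ($B{\left(k \right)} = \left(k^{2} + k^{2}\right) + 23 = 2 k^{2} + 23 = 23 + 2 k^{2}$)
$M = -77$ ($M = \frac{1}{6} \left(-462\right) = -77$)
$M + B{\left(N{\left(5,1 \right)} \right)} = -77 + \left(23 + 2 \cdot 5^{2}\right) = -77 + \left(23 + 2 \cdot 25\right) = -77 + \left(23 + 50\right) = -77 + 73 = -4$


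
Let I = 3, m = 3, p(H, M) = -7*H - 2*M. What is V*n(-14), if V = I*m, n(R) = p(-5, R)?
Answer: 567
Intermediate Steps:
n(R) = 35 - 2*R (n(R) = -7*(-5) - 2*R = 35 - 2*R)
V = 9 (V = 3*3 = 9)
V*n(-14) = 9*(35 - 2*(-14)) = 9*(35 + 28) = 9*63 = 567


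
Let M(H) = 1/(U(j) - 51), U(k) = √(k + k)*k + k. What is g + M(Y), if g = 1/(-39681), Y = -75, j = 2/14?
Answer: -346541257/17601499575 - 7*√14/887150 ≈ -0.019718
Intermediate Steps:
j = ⅐ (j = 2*(1/14) = ⅐ ≈ 0.14286)
U(k) = k + √2*k^(3/2) (U(k) = √(2*k)*k + k = (√2*√k)*k + k = √2*k^(3/2) + k = k + √2*k^(3/2))
M(H) = 1/(-356/7 + √14/49) (M(H) = 1/((⅐ + √2*(⅐)^(3/2)) - 51) = 1/((⅐ + √2*(√7/49)) - 51) = 1/((⅐ + √14/49) - 51) = 1/(-356/7 + √14/49))
g = -1/39681 ≈ -2.5201e-5
g + M(Y) = -1/39681 + (-8722/443575 - 7*√14/887150) = -346541257/17601499575 - 7*√14/887150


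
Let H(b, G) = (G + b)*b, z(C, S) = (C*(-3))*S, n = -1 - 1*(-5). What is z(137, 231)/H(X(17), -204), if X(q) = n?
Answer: 94941/800 ≈ 118.68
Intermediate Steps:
n = 4 (n = -1 + 5 = 4)
z(C, S) = -3*C*S (z(C, S) = (-3*C)*S = -3*C*S)
X(q) = 4
H(b, G) = b*(G + b)
z(137, 231)/H(X(17), -204) = (-3*137*231)/((4*(-204 + 4))) = -94941/(4*(-200)) = -94941/(-800) = -94941*(-1/800) = 94941/800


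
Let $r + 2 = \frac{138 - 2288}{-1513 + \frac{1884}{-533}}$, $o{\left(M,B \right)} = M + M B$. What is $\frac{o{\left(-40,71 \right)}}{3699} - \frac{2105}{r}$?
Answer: $\frac{77685046355}{21494204} \approx 3614.2$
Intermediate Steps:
$o{\left(M,B \right)} = M + B M$
$r = - \frac{470676}{808313}$ ($r = -2 + \frac{138 - 2288}{-1513 + \frac{1884}{-533}} = -2 - \frac{2150}{-1513 + 1884 \left(- \frac{1}{533}\right)} = -2 - \frac{2150}{-1513 - \frac{1884}{533}} = -2 - \frac{2150}{- \frac{808313}{533}} = -2 - - \frac{1145950}{808313} = -2 + \frac{1145950}{808313} = - \frac{470676}{808313} \approx -0.58229$)
$\frac{o{\left(-40,71 \right)}}{3699} - \frac{2105}{r} = \frac{\left(-40\right) \left(1 + 71\right)}{3699} - \frac{2105}{- \frac{470676}{808313}} = \left(-40\right) 72 \cdot \frac{1}{3699} - - \frac{1701498865}{470676} = \left(-2880\right) \frac{1}{3699} + \frac{1701498865}{470676} = - \frac{320}{411} + \frac{1701498865}{470676} = \frac{77685046355}{21494204}$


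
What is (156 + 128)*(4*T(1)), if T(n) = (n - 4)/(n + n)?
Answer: -1704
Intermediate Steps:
T(n) = (-4 + n)/(2*n) (T(n) = (-4 + n)/((2*n)) = (-4 + n)*(1/(2*n)) = (-4 + n)/(2*n))
(156 + 128)*(4*T(1)) = (156 + 128)*(4*((½)*(-4 + 1)/1)) = 284*(4*((½)*1*(-3))) = 284*(4*(-3/2)) = 284*(-6) = -1704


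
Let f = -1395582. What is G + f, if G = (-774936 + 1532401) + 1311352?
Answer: 673235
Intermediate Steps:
G = 2068817 (G = 757465 + 1311352 = 2068817)
G + f = 2068817 - 1395582 = 673235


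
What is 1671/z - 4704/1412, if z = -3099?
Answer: -1411429/364649 ≈ -3.8707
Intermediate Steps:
1671/z - 4704/1412 = 1671/(-3099) - 4704/1412 = 1671*(-1/3099) - 4704*1/1412 = -557/1033 - 1176/353 = -1411429/364649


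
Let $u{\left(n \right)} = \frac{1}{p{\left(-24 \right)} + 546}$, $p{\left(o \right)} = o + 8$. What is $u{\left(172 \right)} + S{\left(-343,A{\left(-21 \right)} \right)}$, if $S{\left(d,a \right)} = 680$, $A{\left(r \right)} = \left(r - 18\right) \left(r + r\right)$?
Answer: $\frac{360401}{530} \approx 680.0$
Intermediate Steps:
$p{\left(o \right)} = 8 + o$
$A{\left(r \right)} = 2 r \left(-18 + r\right)$ ($A{\left(r \right)} = \left(-18 + r\right) 2 r = 2 r \left(-18 + r\right)$)
$u{\left(n \right)} = \frac{1}{530}$ ($u{\left(n \right)} = \frac{1}{\left(8 - 24\right) + 546} = \frac{1}{-16 + 546} = \frac{1}{530}$)
$u{\left(172 \right)} + S{\left(-343,A{\left(-21 \right)} \right)} = \frac{1}{530} + 680 = \frac{360401}{530}$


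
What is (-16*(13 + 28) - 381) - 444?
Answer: -1481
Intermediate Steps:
(-16*(13 + 28) - 381) - 444 = (-16*41 - 381) - 444 = (-656 - 381) - 444 = -1037 - 444 = -1481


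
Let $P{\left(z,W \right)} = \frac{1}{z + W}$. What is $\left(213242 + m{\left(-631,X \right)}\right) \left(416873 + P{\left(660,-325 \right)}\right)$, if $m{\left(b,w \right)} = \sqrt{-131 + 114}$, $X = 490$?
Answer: $\frac{29779769022352}{335} + \frac{139652456 i \sqrt{17}}{335} \approx 8.8895 \cdot 10^{10} + 1.7188 \cdot 10^{6} i$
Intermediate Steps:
$m{\left(b,w \right)} = i \sqrt{17}$ ($m{\left(b,w \right)} = \sqrt{-17} = i \sqrt{17}$)
$P{\left(z,W \right)} = \frac{1}{W + z}$
$\left(213242 + m{\left(-631,X \right)}\right) \left(416873 + P{\left(660,-325 \right)}\right) = \left(213242 + i \sqrt{17}\right) \left(416873 + \frac{1}{-325 + 660}\right) = \left(213242 + i \sqrt{17}\right) \left(416873 + \frac{1}{335}\right) = \left(213242 + i \sqrt{17}\right) \frac{139652456}{335} = \frac{29779769022352}{335} + \frac{139652456 i \sqrt{17}}{335}$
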